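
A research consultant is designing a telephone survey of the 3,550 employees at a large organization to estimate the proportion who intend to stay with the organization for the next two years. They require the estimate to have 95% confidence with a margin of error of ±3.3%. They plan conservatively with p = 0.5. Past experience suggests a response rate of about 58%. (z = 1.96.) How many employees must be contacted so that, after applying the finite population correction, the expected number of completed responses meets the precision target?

Completed interviews needed (unadjusted): n₀ = 1.96² × 0.2500 / 0.033² ≈ 881.91 → 882.
FPC for N = 3,550: n = 882 / (1 + 881/3550) = 882 / 1.2482 ≈ 706.64 → 707.
At a 58% response rate, contacts needed = 707 / 0.58 ≈ 1218.97 → 1219.

1219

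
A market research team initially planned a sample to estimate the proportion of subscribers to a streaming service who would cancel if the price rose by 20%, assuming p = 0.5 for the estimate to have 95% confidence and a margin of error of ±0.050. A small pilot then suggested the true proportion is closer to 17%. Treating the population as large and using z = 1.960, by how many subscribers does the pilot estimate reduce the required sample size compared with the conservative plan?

168

Conservative (p = 0.5): n = 1.960² × 0.25 / 0.050² ≈ 384.16 → 385.
Using p = 0.17: p(1−p) = 0.1411, so n = 1.960² × 0.1411 / 0.050² ≈ 216.82 → 217.
Reduction: 385 − 217 = 168.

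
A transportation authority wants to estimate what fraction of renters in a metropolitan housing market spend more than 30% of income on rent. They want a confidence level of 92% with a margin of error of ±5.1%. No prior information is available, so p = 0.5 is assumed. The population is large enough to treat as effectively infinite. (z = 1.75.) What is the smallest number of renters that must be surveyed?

295

With p = 0.5, p(1−p) = 0.25.
n = z²·p(1−p)/E² = 1.75² × 0.2500 / 0.051² = 3.0625 × 0.2500 / 0.002601 ≈ 294.36.
Rounding up gives n = 295.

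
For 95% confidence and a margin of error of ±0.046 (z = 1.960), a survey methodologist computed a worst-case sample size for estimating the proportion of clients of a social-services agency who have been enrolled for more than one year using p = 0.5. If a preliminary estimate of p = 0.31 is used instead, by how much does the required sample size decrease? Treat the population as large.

Conservative (p = 0.5): n = 1.960² × 0.25 / 0.046² ≈ 453.88 → 454.
Using p = 0.31: p(1−p) = 0.2139, so n = 1.960² × 0.2139 / 0.046² ≈ 388.34 → 389.
Reduction: 454 − 389 = 65.

65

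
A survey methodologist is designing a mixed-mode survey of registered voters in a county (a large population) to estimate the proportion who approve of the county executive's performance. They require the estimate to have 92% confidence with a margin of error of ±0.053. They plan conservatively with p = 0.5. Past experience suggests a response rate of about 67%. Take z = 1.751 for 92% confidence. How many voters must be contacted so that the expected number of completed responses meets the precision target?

Completed interviews needed: n₀ = 1.751² × 0.2500 / 0.053² ≈ 272.87 → 273.
At a 67% response rate, contacts needed = 273 / 0.67 ≈ 407.46 → 408.

408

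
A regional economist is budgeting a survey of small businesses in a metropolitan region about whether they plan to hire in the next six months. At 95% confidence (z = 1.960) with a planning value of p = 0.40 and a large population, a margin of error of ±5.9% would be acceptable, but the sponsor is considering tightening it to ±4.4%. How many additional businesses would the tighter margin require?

At ±5.9%: n = 1.960² × 0.2400 / 0.059² ≈ 264.86 → 265.
At ±4.4%: n = 1.960² × 0.2400 / 0.044² ≈ 476.23 → 477.
Additional respondents: 477 − 265 = 212.

212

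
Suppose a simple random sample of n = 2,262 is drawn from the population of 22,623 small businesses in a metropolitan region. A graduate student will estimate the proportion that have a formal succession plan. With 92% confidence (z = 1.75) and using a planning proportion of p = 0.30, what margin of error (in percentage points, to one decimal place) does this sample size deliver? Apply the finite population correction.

1.6

Finite-population factor: (N−n)/(N−1) = (22623−2262)/(22623−1) = 0.9001.
SE(p̂) = √[p(1−p)/n · (N−n)/(N−1)] = √[0.2100/2262 × 0.9001] = 0.00914.
E = z × SE = 1.75 × 0.00914 = 0.01600 ≈ 1.6 percentage points.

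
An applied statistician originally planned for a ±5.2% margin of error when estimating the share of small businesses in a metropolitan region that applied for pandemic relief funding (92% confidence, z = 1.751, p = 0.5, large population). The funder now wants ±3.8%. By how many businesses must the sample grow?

At ±5.2%: n = 1.751² × 0.2500 / 0.052² ≈ 283.47 → 284.
At ±3.8%: n = 1.751² × 0.2500 / 0.038² ≈ 530.82 → 531.
Additional respondents: 531 − 284 = 247.

247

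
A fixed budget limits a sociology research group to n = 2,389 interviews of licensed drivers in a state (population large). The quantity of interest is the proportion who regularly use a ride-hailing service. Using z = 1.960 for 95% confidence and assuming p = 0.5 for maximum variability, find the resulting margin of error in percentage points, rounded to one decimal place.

2.0

SE(p̂) = √[p(1−p)/n] = √[0.2500/2389] = 0.01023.
E = z × SE = 1.960 × 0.01023 = 0.02005, or 2.0 percentage points.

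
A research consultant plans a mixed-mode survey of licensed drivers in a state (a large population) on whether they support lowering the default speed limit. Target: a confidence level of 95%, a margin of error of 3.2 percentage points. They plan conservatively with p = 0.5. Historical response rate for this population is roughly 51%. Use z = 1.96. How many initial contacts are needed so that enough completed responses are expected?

Completed interviews needed: n₀ = 1.96² × 0.2500 / 0.032² ≈ 937.89 → 938.
At a 51% response rate, contacts needed = 938 / 0.51 ≈ 1839.22 → 1840.

1840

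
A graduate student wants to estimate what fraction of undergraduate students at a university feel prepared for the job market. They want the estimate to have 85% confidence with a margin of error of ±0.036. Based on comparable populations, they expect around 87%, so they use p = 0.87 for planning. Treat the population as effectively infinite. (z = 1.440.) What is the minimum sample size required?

181

With p = 0.87, p(1−p) = 0.1131.
n = z²·p(1−p)/E² = 1.440² × 0.1131 / 0.036² = 2.0736 × 0.1131 / 0.001296 ≈ 180.96.
Rounding up gives n = 181.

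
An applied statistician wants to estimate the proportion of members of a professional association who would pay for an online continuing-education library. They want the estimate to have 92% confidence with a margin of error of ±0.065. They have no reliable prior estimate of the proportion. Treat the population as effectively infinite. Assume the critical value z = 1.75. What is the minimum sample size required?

With no prior estimate, use p = 0.5, giving p(1−p) = 0.25.
n = z²·p(1−p)/E² = 1.75² × 0.2500 / 0.065² = 3.0625 × 0.2500 / 0.004225 ≈ 181.21.
Rounding up gives n = 182.

182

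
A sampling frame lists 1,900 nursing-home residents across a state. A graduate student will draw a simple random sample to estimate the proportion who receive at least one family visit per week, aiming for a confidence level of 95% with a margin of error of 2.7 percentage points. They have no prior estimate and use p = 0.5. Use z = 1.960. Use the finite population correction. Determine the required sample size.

779

Unadjusted: n₀ = 1.960² × 0.50 × 0.50 / 0.027² ≈ 1317.42, so n₀ = 1318.
Finite population correction with N = 1,900: n = n₀ / (1 + (n₀−1)/N) = 1318 / (1 + 1317/1900) = 1318 / 1.6932 ≈ 778.43.
Rounding up, n = 779.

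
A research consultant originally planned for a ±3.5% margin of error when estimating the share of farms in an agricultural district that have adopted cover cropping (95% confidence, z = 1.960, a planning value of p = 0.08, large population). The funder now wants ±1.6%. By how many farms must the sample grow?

874

At ±3.5%: n = 1.960² × 0.0736 / 0.035² ≈ 230.81 → 231.
At ±1.6%: n = 1.960² × 0.0736 / 0.016² ≈ 1104.46 → 1105.
Additional respondents: 1105 − 231 = 874.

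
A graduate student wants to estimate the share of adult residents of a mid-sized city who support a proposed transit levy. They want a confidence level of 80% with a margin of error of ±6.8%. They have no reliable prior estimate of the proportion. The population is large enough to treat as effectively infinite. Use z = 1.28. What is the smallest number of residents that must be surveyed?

89

With no prior estimate, use p = 0.5, giving p(1−p) = 0.25.
n = z²·p(1−p)/E² = 1.28² × 0.2500 / 0.068² = 1.6384 × 0.2500 / 0.004624 ≈ 88.58.
Rounding up gives n = 89.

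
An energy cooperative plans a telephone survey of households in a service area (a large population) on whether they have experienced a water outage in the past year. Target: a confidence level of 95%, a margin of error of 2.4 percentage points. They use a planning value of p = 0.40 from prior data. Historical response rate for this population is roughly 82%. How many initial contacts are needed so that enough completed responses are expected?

For 95% confidence, z = 1.96.
Completed interviews needed: n₀ = 1.96² × 0.2400 / 0.024² ≈ 1600.67 → 1601.
At an 82% response rate, contacts needed = 1601 / 0.82 ≈ 1952.44 → 1953.

1953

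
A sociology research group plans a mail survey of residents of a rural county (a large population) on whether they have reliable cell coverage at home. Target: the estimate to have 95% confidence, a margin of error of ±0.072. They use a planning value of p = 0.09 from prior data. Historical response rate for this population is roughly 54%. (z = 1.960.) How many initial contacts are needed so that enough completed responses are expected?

113

Completed interviews needed: n₀ = 1.960² × 0.0819 / 0.072² ≈ 60.69 → 61.
At a 54% response rate, contacts needed = 61 / 0.54 ≈ 112.96 → 113.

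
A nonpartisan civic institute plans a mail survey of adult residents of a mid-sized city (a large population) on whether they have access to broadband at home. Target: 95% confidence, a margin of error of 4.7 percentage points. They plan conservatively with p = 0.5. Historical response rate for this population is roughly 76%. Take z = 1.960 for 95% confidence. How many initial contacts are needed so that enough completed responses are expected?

Completed interviews needed: n₀ = 1.960² × 0.2500 / 0.047² ≈ 434.77 → 435.
At a 76% response rate, contacts needed = 435 / 0.76 ≈ 572.37 → 573.

573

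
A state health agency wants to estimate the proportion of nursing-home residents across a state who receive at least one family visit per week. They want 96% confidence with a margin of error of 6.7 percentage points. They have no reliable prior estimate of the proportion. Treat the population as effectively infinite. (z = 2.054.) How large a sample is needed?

With no prior estimate, use p = 0.5, giving p(1−p) = 0.25.
n = z²·p(1−p)/E² = 2.054² × 0.2500 / 0.067² = 4.2189 × 0.2500 / 0.004489 ≈ 234.96.
Rounding up gives n = 235.

235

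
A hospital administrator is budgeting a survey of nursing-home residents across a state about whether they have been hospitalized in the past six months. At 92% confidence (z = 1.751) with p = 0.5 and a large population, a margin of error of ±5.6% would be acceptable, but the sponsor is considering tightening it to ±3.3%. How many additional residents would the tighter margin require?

At ±5.6%: n = 1.751² × 0.2500 / 0.056² ≈ 244.42 → 245.
At ±3.3%: n = 1.751² × 0.2500 / 0.033² ≈ 703.86 → 704.
Additional respondents: 704 − 245 = 459.

459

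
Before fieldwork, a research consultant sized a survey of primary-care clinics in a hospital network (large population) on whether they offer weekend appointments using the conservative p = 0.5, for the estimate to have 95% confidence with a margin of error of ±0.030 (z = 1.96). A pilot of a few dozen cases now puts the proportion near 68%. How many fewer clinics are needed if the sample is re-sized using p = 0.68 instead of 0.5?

139

Conservative (p = 0.5): n = 1.96² × 0.25 / 0.030² ≈ 1067.11 → 1068.
Using p = 0.68: p(1−p) = 0.2176, so n = 1.96² × 0.2176 / 0.030² ≈ 928.81 → 929.
Reduction: 1068 − 929 = 139.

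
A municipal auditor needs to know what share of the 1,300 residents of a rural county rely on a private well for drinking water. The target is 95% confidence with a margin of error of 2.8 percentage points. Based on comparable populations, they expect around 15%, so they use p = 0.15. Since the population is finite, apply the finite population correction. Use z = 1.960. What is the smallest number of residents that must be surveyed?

423

Unadjusted: n₀ = 1.960² × 0.15 × 0.85 / 0.028² ≈ 624.75, so n₀ = 625.
Finite population correction with N = 1,300: n = n₀ / (1 + (n₀−1)/N) = 625 / (1 + 624/1300) = 625 / 1.4800 ≈ 422.30.
Rounding up, n = 423.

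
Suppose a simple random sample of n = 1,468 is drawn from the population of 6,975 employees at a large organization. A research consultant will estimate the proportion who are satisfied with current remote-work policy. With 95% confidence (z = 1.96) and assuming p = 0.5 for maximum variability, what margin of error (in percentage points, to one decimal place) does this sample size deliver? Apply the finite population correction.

Finite-population factor: (N−n)/(N−1) = (6975−1468)/(6975−1) = 0.7896.
SE(p̂) = √[p(1−p)/n · (N−n)/(N−1)] = √[0.2500/1468 × 0.7896] = 0.01160.
E = z × SE = 1.96 × 0.01160 = 0.02273 ≈ 2.3 percentage points.

2.3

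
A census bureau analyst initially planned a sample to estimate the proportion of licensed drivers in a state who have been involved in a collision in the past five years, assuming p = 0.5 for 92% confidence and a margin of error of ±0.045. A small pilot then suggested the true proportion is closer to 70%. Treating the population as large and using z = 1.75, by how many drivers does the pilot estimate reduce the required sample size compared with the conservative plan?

Conservative (p = 0.5): n = 1.75² × 0.25 / 0.045² ≈ 378.09 → 379.
Using p = 0.70: p(1−p) = 0.2100, so n = 1.75² × 0.2100 / 0.045² ≈ 317.59 → 318.
Reduction: 379 − 318 = 61.

61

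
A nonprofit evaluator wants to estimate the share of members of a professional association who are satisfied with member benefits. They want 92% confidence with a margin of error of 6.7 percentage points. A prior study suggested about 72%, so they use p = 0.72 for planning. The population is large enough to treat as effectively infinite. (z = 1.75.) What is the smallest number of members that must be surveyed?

138

With p = 0.72, p(1−p) = 0.2016.
n = z²·p(1−p)/E² = 1.75² × 0.2016 / 0.067² = 3.0625 × 0.2016 / 0.004489 ≈ 137.54.
Rounding up gives n = 138.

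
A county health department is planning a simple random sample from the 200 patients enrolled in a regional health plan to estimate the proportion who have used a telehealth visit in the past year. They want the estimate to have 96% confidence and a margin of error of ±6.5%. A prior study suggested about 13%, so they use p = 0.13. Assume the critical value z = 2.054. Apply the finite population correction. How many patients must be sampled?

73

Unadjusted: n₀ = 2.054² × 0.13 × 0.87 / 0.065² ≈ 112.94, so n₀ = 113.
Finite population correction with N = 200: n = n₀ / (1 + (n₀−1)/N) = 113 / (1 + 112/200) = 113 / 1.5600 ≈ 72.44.
Rounding up, n = 73.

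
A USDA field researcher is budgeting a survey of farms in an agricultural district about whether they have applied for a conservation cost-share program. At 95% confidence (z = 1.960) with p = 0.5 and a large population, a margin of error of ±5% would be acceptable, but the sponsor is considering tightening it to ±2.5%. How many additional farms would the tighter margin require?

1152

At ±5%: n = 1.960² × 0.2500 / 0.050² ≈ 384.16 → 385.
At ±2.5%: n = 1.960² × 0.2500 / 0.025² ≈ 1536.64 → 1537.
Additional respondents: 1537 − 385 = 1152.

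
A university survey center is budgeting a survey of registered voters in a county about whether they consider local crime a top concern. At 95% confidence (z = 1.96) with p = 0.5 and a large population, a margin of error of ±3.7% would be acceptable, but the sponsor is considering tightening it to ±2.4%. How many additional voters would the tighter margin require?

At ±3.7%: n = 1.96² × 0.2500 / 0.037² ≈ 701.53 → 702.
At ±2.4%: n = 1.96² × 0.2500 / 0.024² ≈ 1667.36 → 1668.
Additional respondents: 1668 − 702 = 966.

966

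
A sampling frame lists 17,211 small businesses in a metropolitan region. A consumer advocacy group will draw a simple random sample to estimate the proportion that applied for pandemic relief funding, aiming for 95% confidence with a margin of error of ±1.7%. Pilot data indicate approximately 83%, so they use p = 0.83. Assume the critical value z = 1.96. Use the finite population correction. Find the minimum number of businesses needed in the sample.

Unadjusted: n₀ = 1.96² × 0.83 × 0.17 / 0.017² ≈ 1875.60, so n₀ = 1876.
Finite population correction with N = 17,211: n = n₀ / (1 + (n₀−1)/N) = 1876 / (1 + 1875/17211) = 1876 / 1.1089 ≈ 1691.70.
Rounding up, n = 1692.

1692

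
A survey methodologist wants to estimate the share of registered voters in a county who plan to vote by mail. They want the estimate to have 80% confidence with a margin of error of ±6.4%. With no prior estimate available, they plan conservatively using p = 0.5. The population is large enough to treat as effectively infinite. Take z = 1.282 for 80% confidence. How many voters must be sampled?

With p = 0.5, p(1−p) = 0.25.
n = z²·p(1−p)/E² = 1.282² × 0.2500 / 0.064² = 1.6435 × 0.2500 / 0.004096 ≈ 100.31.
Rounding up gives n = 101.

101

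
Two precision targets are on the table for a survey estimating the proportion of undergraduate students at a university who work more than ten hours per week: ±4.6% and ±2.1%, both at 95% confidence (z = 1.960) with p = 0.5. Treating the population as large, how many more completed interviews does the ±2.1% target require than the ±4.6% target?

1724

At ±4.6%: n = 1.960² × 0.2500 / 0.046² ≈ 453.88 → 454.
At ±2.1%: n = 1.960² × 0.2500 / 0.021² ≈ 2177.78 → 2178.
Additional respondents: 2178 − 454 = 1724.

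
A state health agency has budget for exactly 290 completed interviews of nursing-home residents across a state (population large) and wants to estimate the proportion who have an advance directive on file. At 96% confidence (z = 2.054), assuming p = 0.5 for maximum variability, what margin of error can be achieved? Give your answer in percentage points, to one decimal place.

SE(p̂) = √[p(1−p)/n] = √[0.2500/290] = 0.02936.
E = z × SE = 2.054 × 0.02936 = 0.06031, or 6.0 percentage points.

6.0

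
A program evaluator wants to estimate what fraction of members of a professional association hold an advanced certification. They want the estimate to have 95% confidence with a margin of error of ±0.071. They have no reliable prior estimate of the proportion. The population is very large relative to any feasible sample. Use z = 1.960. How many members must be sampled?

191

With no prior estimate, use p = 0.5, giving p(1−p) = 0.25.
n = z²·p(1−p)/E² = 1.960² × 0.2500 / 0.071² = 3.8416 × 0.2500 / 0.005041 ≈ 190.52.
Rounding up gives n = 191.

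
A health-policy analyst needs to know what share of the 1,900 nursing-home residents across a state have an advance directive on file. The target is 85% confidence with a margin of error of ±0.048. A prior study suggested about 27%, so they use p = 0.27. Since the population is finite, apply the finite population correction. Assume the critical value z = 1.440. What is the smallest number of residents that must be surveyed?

163

Unadjusted: n₀ = 1.440² × 0.27 × 0.73 / 0.048² ≈ 177.39, so n₀ = 178.
Finite population correction with N = 1,900: n = n₀ / (1 + (n₀−1)/N) = 178 / (1 + 177/1900) = 178 / 1.0932 ≈ 162.83.
Rounding up, n = 163.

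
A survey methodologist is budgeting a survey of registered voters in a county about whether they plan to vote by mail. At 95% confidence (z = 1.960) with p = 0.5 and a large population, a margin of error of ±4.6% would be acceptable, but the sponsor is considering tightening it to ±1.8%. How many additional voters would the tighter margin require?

At ±4.6%: n = 1.960² × 0.2500 / 0.046² ≈ 453.88 → 454.
At ±1.8%: n = 1.960² × 0.2500 / 0.018² ≈ 2964.20 → 2965.
Additional respondents: 2965 − 454 = 2511.

2511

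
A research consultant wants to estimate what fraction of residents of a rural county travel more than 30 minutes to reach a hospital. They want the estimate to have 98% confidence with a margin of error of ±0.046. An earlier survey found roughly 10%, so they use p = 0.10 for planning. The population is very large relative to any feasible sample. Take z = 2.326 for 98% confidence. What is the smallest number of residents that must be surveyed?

231

With p = 0.10, p(1−p) = 0.0900.
n = z²·p(1−p)/E² = 2.326² × 0.0900 / 0.046² = 5.4103 × 0.0900 / 0.002116 ≈ 230.12.
Rounding up gives n = 231.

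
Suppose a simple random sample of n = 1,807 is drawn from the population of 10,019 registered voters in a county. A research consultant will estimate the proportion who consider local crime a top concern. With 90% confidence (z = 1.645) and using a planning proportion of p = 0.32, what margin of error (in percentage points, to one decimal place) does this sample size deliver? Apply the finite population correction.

1.6

Finite-population factor: (N−n)/(N−1) = (10019−1807)/(10019−1) = 0.8197.
SE(p̂) = √[p(1−p)/n · (N−n)/(N−1)] = √[0.2176/1807 × 0.8197] = 0.00994.
E = z × SE = 1.645 × 0.00994 = 0.01634 ≈ 1.6 percentage points.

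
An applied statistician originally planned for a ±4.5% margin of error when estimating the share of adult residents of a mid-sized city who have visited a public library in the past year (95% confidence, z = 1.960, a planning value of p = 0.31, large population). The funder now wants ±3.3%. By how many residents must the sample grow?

349

At ±4.5%: n = 1.960² × 0.2139 / 0.045² ≈ 405.79 → 406.
At ±3.3%: n = 1.960² × 0.2139 / 0.033² ≈ 754.56 → 755.
Additional respondents: 755 − 406 = 349.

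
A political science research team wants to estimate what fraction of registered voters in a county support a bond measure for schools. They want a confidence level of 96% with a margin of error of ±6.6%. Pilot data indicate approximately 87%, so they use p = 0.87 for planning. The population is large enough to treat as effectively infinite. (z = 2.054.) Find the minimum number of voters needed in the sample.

110

With p = 0.87, p(1−p) = 0.1131.
n = z²·p(1−p)/E² = 2.054² × 0.1131 / 0.066² = 4.2189 × 0.1131 / 0.004356 ≈ 109.54.
Rounding up gives n = 110.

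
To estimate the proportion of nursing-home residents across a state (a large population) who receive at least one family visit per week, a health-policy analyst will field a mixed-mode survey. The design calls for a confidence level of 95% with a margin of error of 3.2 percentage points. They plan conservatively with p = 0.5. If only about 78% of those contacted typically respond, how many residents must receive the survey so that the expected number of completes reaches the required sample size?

1203

For 95% confidence, z = 1.96.
Completed interviews needed: n₀ = 1.96² × 0.2500 / 0.032² ≈ 937.89 → 938.
At a 78% response rate, contacts needed = 938 / 0.78 ≈ 1202.56 → 1203.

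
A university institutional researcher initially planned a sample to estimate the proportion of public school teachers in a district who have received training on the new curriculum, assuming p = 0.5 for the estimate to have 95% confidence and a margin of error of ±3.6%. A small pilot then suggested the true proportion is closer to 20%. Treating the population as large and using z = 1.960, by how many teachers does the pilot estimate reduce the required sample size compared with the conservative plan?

Conservative (p = 0.5): n = 1.960² × 0.25 / 0.036² ≈ 741.05 → 742.
Using p = 0.20: p(1−p) = 0.1600, so n = 1.960² × 0.1600 / 0.036² ≈ 474.27 → 475.
Reduction: 742 − 475 = 267.

267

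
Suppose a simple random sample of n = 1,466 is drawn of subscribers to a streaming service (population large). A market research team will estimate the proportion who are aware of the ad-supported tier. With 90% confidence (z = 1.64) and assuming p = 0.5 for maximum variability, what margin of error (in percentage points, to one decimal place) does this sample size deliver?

2.1

SE(p̂) = √[p(1−p)/n] = √[0.2500/1466] = 0.01306.
E = z × SE = 1.64 × 0.01306 = 0.02142, or 2.1 percentage points.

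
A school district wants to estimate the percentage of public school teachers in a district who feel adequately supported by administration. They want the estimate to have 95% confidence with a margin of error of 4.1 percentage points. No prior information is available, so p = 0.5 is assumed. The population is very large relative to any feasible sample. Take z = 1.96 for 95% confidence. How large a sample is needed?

572

With p = 0.5, p(1−p) = 0.25.
n = z²·p(1−p)/E² = 1.96² × 0.2500 / 0.041² = 3.8416 × 0.2500 / 0.001681 ≈ 571.33.
Rounding up gives n = 572.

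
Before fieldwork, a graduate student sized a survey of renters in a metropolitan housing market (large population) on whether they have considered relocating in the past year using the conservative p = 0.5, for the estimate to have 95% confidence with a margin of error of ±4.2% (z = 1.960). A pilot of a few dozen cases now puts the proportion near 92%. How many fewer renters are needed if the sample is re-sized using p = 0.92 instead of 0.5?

Conservative (p = 0.5): n = 1.960² × 0.25 / 0.042² ≈ 544.44 → 545.
Using p = 0.92: p(1−p) = 0.0736, so n = 1.960² × 0.0736 / 0.042² ≈ 160.28 → 161.
Reduction: 545 − 161 = 384.

384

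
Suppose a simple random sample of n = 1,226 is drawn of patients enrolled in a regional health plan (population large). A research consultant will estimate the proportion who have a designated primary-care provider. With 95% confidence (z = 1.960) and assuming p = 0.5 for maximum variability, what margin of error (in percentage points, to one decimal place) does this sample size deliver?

SE(p̂) = √[p(1−p)/n] = √[0.2500/1226] = 0.01428.
E = z × SE = 1.960 × 0.01428 = 0.02799, or 2.8 percentage points.

2.8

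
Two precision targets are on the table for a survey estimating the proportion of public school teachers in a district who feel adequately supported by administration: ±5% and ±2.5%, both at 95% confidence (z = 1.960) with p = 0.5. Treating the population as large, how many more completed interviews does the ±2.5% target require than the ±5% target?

1152

At ±5%: n = 1.960² × 0.2500 / 0.050² ≈ 384.16 → 385.
At ±2.5%: n = 1.960² × 0.2500 / 0.025² ≈ 1536.64 → 1537.
Additional respondents: 1537 − 385 = 1152.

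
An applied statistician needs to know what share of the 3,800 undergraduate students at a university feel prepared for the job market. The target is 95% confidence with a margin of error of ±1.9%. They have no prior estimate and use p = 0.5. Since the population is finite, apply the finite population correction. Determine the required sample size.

1566

For 95% confidence, z = 1.960.
Unadjusted: n₀ = 1.960² × 0.50 × 0.50 / 0.019² ≈ 2660.39, so n₀ = 2661.
Finite population correction with N = 3,800: n = n₀ / (1 + (n₀−1)/N) = 2661 / (1 + 2660/3800) = 2661 / 1.7000 ≈ 1565.29.
Rounding up, n = 1566.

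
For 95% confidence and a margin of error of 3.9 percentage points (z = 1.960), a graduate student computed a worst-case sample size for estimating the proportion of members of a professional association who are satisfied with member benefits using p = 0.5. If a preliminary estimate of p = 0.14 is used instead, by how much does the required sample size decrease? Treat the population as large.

327

Conservative (p = 0.5): n = 1.960² × 0.25 / 0.039² ≈ 631.43 → 632.
Using p = 0.14: p(1−p) = 0.1204, so n = 1.960² × 0.1204 / 0.039² ≈ 304.10 → 305.
Reduction: 632 − 305 = 327.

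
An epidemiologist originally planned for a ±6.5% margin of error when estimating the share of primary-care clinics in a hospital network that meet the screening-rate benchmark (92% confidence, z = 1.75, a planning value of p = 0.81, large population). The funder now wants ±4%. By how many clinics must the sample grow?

183

At ±6.5%: n = 1.75² × 0.1539 / 0.065² ≈ 111.55 → 112.
At ±4%: n = 1.75² × 0.1539 / 0.040² ≈ 294.57 → 295.
Additional respondents: 295 − 112 = 183.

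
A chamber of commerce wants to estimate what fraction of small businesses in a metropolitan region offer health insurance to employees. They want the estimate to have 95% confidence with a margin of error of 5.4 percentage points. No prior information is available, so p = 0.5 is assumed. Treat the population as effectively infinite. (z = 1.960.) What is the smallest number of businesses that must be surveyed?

330

With p = 0.5, p(1−p) = 0.25.
n = z²·p(1−p)/E² = 1.960² × 0.2500 / 0.054² = 3.8416 × 0.2500 / 0.002916 ≈ 329.36.
Rounding up gives n = 330.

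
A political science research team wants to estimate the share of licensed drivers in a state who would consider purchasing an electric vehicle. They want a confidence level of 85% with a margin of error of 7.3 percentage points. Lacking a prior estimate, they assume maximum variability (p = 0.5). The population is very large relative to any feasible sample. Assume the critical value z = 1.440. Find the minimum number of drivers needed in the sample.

98

With p = 0.5, p(1−p) = 0.25.
n = z²·p(1−p)/E² = 1.440² × 0.2500 / 0.073² = 2.0736 × 0.2500 / 0.005329 ≈ 97.28.
Rounding up gives n = 98.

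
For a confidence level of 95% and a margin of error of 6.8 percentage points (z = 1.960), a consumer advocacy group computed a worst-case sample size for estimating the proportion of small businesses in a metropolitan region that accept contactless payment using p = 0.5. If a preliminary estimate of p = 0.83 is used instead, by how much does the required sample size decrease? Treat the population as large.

Conservative (p = 0.5): n = 1.960² × 0.25 / 0.068² ≈ 207.70 → 208.
Using p = 0.83: p(1−p) = 0.1411, so n = 1.960² × 0.1411 / 0.068² ≈ 117.23 → 118.
Reduction: 208 − 118 = 90.

90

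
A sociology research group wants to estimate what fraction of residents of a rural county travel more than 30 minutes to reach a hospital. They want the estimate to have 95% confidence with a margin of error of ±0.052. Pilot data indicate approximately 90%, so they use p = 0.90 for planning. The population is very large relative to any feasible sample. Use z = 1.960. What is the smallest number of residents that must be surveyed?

With p = 0.90, p(1−p) = 0.0900.
n = z²·p(1−p)/E² = 1.960² × 0.0900 / 0.052² = 3.8416 × 0.0900 / 0.002704 ≈ 127.86.
Rounding up gives n = 128.

128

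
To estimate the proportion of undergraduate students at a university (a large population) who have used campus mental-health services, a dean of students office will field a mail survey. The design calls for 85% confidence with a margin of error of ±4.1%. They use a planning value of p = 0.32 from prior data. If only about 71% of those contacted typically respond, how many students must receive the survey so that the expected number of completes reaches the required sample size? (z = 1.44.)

379

Completed interviews needed: n₀ = 1.44² × 0.2176 / 0.041² ≈ 268.42 → 269.
At a 71% response rate, contacts needed = 269 / 0.71 ≈ 378.87 → 379.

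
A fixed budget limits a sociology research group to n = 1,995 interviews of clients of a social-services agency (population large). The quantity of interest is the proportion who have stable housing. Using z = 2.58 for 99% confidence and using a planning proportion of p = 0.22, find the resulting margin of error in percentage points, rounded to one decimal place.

SE(p̂) = √[p(1−p)/n] = √[0.1716/1995] = 0.00927.
E = z × SE = 2.58 × 0.00927 = 0.02393, or 2.4 percentage points.

2.4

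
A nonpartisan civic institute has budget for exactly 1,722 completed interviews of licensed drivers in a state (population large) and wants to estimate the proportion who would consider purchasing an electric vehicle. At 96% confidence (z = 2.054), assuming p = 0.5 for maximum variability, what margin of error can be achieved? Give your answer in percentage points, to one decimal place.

SE(p̂) = √[p(1−p)/n] = √[0.2500/1722] = 0.01205.
E = z × SE = 2.054 × 0.01205 = 0.02475, or 2.5 percentage points.

2.5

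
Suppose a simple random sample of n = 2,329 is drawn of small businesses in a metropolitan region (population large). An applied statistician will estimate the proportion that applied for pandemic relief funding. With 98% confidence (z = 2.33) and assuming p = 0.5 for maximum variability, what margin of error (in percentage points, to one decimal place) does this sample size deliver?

SE(p̂) = √[p(1−p)/n] = √[0.2500/2329] = 0.01036.
E = z × SE = 2.33 × 0.01036 = 0.02414, or 2.4 percentage points.

2.4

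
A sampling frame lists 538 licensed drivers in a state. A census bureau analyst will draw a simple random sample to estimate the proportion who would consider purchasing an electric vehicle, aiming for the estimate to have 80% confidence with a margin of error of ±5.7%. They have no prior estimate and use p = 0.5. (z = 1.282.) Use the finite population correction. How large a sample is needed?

Unadjusted: n₀ = 1.282² × 0.50 × 0.50 / 0.057² ≈ 126.46, so n₀ = 127.
Finite population correction with N = 538: n = n₀ / (1 + (n₀−1)/N) = 127 / (1 + 126/538) = 127 / 1.2342 ≈ 102.90.
Rounding up, n = 103.

103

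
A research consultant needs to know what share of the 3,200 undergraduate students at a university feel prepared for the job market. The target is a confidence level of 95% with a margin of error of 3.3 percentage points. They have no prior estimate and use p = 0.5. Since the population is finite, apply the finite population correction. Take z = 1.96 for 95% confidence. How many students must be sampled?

Unadjusted: n₀ = 1.96² × 0.50 × 0.50 / 0.033² ≈ 881.91, so n₀ = 882.
Finite population correction with N = 3,200: n = n₀ / (1 + (n₀−1)/N) = 882 / (1 + 881/3200) = 882 / 1.2753 ≈ 691.60.
Rounding up, n = 692.

692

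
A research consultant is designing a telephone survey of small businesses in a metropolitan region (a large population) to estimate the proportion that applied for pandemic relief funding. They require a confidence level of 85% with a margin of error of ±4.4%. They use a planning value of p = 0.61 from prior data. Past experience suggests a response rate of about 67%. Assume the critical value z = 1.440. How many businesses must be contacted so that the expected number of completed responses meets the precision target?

381

Completed interviews needed: n₀ = 1.440² × 0.2379 / 0.044² ≈ 254.81 → 255.
At a 67% response rate, contacts needed = 255 / 0.67 ≈ 380.60 → 381.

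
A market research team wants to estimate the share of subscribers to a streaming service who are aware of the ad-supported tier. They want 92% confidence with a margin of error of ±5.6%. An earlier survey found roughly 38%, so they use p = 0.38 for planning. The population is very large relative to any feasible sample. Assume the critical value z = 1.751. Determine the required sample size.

With p = 0.38, p(1−p) = 0.2356.
n = z²·p(1−p)/E² = 1.751² × 0.2356 / 0.056² = 3.0660 × 0.2356 / 0.003136 ≈ 230.34.
Rounding up gives n = 231.

231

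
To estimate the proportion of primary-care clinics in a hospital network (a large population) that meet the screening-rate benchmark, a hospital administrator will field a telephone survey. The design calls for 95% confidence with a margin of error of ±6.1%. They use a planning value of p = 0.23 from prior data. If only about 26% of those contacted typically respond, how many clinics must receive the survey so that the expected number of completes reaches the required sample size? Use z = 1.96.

Completed interviews needed: n₀ = 1.96² × 0.1771 / 0.061² ≈ 182.84 → 183.
At a 26% response rate, contacts needed = 183 / 0.26 ≈ 703.85 → 704.

704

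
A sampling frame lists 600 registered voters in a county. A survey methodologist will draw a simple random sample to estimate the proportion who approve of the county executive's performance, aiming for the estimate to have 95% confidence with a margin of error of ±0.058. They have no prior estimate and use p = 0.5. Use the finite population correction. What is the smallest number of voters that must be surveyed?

For 95% confidence, z = 1.960.
Unadjusted: n₀ = 1.960² × 0.50 × 0.50 / 0.058² ≈ 285.49, so n₀ = 286.
Finite population correction with N = 600: n = n₀ / (1 + (n₀−1)/N) = 286 / (1 + 285/600) = 286 / 1.4750 ≈ 193.90.
Rounding up, n = 194.

194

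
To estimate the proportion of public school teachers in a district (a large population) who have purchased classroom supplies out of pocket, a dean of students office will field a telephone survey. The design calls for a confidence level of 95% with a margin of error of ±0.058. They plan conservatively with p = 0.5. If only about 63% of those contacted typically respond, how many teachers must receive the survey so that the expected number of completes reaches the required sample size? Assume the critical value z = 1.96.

Completed interviews needed: n₀ = 1.96² × 0.2500 / 0.058² ≈ 285.49 → 286.
At a 63% response rate, contacts needed = 286 / 0.63 ≈ 453.97 → 454.

454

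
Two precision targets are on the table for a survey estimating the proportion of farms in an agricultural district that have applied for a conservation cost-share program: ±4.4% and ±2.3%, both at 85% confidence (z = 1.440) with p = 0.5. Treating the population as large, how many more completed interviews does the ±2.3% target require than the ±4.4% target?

At ±4.4%: n = 1.440² × 0.2500 / 0.044² ≈ 267.77 → 268.
At ±2.3%: n = 1.440² × 0.2500 / 0.023² ≈ 979.96 → 980.
Additional respondents: 980 − 268 = 712.

712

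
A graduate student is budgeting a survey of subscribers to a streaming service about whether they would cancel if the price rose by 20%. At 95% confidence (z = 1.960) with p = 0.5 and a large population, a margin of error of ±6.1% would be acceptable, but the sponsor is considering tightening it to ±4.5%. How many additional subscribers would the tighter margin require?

216

At ±6.1%: n = 1.960² × 0.2500 / 0.061² ≈ 258.10 → 259.
At ±4.5%: n = 1.960² × 0.2500 / 0.045² ≈ 474.27 → 475.
Additional respondents: 475 − 259 = 216.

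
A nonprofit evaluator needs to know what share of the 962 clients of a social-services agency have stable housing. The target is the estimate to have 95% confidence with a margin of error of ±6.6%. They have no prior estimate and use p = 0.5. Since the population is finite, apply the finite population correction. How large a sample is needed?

For 95% confidence, z = 1.960.
Unadjusted: n₀ = 1.960² × 0.50 × 0.50 / 0.066² ≈ 220.48, so n₀ = 221.
Finite population correction with N = 962: n = n₀ / (1 + (n₀−1)/N) = 221 / (1 + 220/962) = 221 / 1.2287 ≈ 179.87.
Rounding up, n = 180.

180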